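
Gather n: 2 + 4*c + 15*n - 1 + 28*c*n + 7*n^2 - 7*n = 4*c + 7*n^2 + n*(28*c + 8) + 1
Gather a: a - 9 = a - 9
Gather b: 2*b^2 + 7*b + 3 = 2*b^2 + 7*b + 3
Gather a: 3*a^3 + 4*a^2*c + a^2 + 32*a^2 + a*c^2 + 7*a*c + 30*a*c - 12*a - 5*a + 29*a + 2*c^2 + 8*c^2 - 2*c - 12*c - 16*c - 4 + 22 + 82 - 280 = 3*a^3 + a^2*(4*c + 33) + a*(c^2 + 37*c + 12) + 10*c^2 - 30*c - 180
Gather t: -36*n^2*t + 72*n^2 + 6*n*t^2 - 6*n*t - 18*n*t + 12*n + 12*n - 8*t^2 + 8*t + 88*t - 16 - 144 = 72*n^2 + 24*n + t^2*(6*n - 8) + t*(-36*n^2 - 24*n + 96) - 160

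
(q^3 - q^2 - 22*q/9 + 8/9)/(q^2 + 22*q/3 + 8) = (3*q^2 - 7*q + 2)/(3*(q + 6))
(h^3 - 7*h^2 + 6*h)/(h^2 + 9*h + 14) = h*(h^2 - 7*h + 6)/(h^2 + 9*h + 14)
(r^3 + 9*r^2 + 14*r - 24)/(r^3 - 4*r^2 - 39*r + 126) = (r^2 + 3*r - 4)/(r^2 - 10*r + 21)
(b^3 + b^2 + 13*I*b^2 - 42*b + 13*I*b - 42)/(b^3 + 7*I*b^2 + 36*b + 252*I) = (b + 1)/(b - 6*I)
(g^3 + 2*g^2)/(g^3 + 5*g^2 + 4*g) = g*(g + 2)/(g^2 + 5*g + 4)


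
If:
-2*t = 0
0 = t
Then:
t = 0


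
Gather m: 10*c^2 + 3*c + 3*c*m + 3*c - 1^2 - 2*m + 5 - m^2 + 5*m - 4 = 10*c^2 + 6*c - m^2 + m*(3*c + 3)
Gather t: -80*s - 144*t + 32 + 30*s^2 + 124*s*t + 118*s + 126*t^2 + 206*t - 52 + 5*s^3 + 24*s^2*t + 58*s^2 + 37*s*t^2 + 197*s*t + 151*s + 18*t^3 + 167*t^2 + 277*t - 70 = 5*s^3 + 88*s^2 + 189*s + 18*t^3 + t^2*(37*s + 293) + t*(24*s^2 + 321*s + 339) - 90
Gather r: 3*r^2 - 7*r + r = 3*r^2 - 6*r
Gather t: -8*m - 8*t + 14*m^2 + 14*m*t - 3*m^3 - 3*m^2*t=-3*m^3 + 14*m^2 - 8*m + t*(-3*m^2 + 14*m - 8)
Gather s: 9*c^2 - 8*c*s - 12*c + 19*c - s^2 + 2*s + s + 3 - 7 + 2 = 9*c^2 + 7*c - s^2 + s*(3 - 8*c) - 2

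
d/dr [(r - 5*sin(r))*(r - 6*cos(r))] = (r - 5*sin(r))*(6*sin(r) + 1) - (r - 6*cos(r))*(5*cos(r) - 1)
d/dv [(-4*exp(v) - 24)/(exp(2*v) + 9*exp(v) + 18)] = 4*exp(v)/(exp(2*v) + 6*exp(v) + 9)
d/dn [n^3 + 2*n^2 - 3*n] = 3*n^2 + 4*n - 3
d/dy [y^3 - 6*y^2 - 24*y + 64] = 3*y^2 - 12*y - 24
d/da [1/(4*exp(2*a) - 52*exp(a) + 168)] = (13 - 2*exp(a))*exp(a)/(4*(exp(2*a) - 13*exp(a) + 42)^2)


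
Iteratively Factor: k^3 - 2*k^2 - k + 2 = (k - 2)*(k^2 - 1) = (k - 2)*(k + 1)*(k - 1)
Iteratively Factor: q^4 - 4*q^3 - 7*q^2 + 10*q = (q - 1)*(q^3 - 3*q^2 - 10*q) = (q - 1)*(q + 2)*(q^2 - 5*q) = q*(q - 1)*(q + 2)*(q - 5)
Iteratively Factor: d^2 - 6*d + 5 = (d - 5)*(d - 1)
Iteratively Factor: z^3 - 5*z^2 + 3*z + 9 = (z + 1)*(z^2 - 6*z + 9) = (z - 3)*(z + 1)*(z - 3)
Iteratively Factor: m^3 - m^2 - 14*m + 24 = (m - 3)*(m^2 + 2*m - 8) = (m - 3)*(m + 4)*(m - 2)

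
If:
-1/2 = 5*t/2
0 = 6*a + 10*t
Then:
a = 1/3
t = -1/5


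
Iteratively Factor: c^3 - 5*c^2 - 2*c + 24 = (c - 3)*(c^2 - 2*c - 8) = (c - 3)*(c + 2)*(c - 4)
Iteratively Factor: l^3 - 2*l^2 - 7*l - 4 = (l + 1)*(l^2 - 3*l - 4) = (l - 4)*(l + 1)*(l + 1)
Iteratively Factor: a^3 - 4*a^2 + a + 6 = (a - 2)*(a^2 - 2*a - 3) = (a - 2)*(a + 1)*(a - 3)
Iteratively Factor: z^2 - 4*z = (z)*(z - 4)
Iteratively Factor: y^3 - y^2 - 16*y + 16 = (y - 1)*(y^2 - 16) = (y - 1)*(y + 4)*(y - 4)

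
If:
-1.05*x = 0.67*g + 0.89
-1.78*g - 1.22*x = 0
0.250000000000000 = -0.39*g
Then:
No Solution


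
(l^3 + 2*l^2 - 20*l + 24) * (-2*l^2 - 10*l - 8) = -2*l^5 - 14*l^4 + 12*l^3 + 136*l^2 - 80*l - 192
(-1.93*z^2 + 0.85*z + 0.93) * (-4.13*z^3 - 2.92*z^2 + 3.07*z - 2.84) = 7.9709*z^5 + 2.1251*z^4 - 12.248*z^3 + 5.3751*z^2 + 0.4411*z - 2.6412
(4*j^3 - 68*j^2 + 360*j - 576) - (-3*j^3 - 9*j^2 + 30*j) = 7*j^3 - 59*j^2 + 330*j - 576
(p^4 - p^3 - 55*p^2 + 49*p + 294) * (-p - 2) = -p^5 - p^4 + 57*p^3 + 61*p^2 - 392*p - 588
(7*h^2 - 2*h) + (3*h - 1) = 7*h^2 + h - 1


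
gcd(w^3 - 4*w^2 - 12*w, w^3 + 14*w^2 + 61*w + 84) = 1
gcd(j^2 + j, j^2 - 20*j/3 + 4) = 1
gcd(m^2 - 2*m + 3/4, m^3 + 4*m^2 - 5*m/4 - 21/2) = m - 3/2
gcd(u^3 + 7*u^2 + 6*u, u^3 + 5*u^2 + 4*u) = u^2 + u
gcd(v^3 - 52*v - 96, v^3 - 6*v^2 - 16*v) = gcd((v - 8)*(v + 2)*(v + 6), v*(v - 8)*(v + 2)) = v^2 - 6*v - 16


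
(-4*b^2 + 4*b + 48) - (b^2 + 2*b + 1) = -5*b^2 + 2*b + 47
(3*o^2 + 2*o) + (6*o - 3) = 3*o^2 + 8*o - 3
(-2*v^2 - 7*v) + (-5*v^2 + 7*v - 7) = -7*v^2 - 7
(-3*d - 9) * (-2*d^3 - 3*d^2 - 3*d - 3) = 6*d^4 + 27*d^3 + 36*d^2 + 36*d + 27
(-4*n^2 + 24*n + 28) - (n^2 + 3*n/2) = -5*n^2 + 45*n/2 + 28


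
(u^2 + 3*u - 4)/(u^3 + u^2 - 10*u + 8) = 1/(u - 2)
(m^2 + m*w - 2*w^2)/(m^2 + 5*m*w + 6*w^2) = (m - w)/(m + 3*w)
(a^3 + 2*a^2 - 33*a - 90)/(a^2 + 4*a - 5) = (a^2 - 3*a - 18)/(a - 1)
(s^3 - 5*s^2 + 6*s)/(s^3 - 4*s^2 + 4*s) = (s - 3)/(s - 2)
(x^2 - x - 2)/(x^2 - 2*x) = (x + 1)/x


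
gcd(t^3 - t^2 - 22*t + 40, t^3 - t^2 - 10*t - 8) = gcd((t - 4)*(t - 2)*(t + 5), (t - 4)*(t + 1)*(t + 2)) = t - 4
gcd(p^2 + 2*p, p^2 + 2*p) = p^2 + 2*p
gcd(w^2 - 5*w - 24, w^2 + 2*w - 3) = w + 3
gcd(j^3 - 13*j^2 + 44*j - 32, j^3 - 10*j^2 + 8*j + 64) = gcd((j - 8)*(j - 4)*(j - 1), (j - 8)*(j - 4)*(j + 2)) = j^2 - 12*j + 32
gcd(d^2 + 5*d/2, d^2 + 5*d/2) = d^2 + 5*d/2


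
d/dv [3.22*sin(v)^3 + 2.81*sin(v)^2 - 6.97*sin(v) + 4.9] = (9.66*sin(v)^2 + 5.62*sin(v) - 6.97)*cos(v)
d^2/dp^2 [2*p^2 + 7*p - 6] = 4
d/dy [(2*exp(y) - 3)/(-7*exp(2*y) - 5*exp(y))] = (14*exp(2*y) - 42*exp(y) - 15)*exp(-y)/(49*exp(2*y) + 70*exp(y) + 25)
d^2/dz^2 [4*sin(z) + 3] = -4*sin(z)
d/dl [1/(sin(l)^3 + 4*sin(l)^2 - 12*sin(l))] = (-3*cos(l) - 8/tan(l) + 12*cos(l)/sin(l)^2)/((sin(l) - 2)^2*(sin(l) + 6)^2)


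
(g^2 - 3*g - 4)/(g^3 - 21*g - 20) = (g - 4)/(g^2 - g - 20)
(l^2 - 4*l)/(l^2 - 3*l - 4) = l/(l + 1)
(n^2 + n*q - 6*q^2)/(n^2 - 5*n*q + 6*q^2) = (-n - 3*q)/(-n + 3*q)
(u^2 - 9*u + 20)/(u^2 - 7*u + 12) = (u - 5)/(u - 3)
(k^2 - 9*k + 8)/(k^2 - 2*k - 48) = (k - 1)/(k + 6)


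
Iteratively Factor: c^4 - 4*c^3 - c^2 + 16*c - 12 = (c + 2)*(c^3 - 6*c^2 + 11*c - 6) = (c - 3)*(c + 2)*(c^2 - 3*c + 2) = (c - 3)*(c - 2)*(c + 2)*(c - 1)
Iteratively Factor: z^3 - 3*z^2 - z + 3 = (z - 3)*(z^2 - 1) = (z - 3)*(z + 1)*(z - 1)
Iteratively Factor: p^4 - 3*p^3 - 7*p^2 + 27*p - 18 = (p + 3)*(p^3 - 6*p^2 + 11*p - 6) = (p - 2)*(p + 3)*(p^2 - 4*p + 3) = (p - 3)*(p - 2)*(p + 3)*(p - 1)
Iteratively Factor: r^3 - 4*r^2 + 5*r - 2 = (r - 1)*(r^2 - 3*r + 2) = (r - 2)*(r - 1)*(r - 1)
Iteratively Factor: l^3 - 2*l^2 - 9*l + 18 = (l - 3)*(l^2 + l - 6) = (l - 3)*(l + 3)*(l - 2)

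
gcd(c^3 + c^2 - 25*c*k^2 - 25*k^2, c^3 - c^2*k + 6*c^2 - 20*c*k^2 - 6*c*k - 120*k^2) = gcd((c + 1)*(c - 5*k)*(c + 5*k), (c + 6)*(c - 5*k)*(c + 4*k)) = c - 5*k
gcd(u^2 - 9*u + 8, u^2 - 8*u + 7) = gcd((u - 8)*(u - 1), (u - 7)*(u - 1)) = u - 1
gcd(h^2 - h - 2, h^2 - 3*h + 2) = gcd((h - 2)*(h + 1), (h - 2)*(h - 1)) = h - 2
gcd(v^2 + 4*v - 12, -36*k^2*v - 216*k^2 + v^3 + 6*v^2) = v + 6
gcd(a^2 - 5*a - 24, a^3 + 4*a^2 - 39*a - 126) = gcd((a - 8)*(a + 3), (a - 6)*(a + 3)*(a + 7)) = a + 3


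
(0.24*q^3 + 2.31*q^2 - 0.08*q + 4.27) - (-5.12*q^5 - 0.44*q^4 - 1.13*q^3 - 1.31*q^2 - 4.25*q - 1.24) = 5.12*q^5 + 0.44*q^4 + 1.37*q^3 + 3.62*q^2 + 4.17*q + 5.51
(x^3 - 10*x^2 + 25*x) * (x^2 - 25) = x^5 - 10*x^4 + 250*x^2 - 625*x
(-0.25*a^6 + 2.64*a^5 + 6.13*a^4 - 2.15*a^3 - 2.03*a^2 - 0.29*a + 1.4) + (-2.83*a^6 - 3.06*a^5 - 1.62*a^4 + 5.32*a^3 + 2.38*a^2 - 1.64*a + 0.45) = -3.08*a^6 - 0.42*a^5 + 4.51*a^4 + 3.17*a^3 + 0.35*a^2 - 1.93*a + 1.85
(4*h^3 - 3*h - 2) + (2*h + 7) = 4*h^3 - h + 5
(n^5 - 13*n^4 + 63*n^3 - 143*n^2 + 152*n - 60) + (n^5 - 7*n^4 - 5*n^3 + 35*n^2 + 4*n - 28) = 2*n^5 - 20*n^4 + 58*n^3 - 108*n^2 + 156*n - 88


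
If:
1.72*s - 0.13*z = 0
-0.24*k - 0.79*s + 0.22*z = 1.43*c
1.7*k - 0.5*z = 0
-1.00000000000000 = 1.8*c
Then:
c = -0.56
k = -2.60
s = -0.67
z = -8.86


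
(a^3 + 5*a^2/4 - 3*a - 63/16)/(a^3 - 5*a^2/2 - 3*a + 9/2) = (a^2 - a/4 - 21/8)/(a^2 - 4*a + 3)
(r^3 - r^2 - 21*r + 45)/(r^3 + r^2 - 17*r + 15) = (r - 3)/(r - 1)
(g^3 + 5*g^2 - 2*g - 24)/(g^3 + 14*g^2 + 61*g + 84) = (g - 2)/(g + 7)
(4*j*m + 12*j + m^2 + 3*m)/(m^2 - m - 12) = (4*j + m)/(m - 4)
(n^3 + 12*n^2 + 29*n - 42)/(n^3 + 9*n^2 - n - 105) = (n^2 + 5*n - 6)/(n^2 + 2*n - 15)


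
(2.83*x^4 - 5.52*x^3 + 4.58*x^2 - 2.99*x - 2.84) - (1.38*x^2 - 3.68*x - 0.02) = 2.83*x^4 - 5.52*x^3 + 3.2*x^2 + 0.69*x - 2.82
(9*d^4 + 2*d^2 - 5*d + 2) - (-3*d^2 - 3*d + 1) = 9*d^4 + 5*d^2 - 2*d + 1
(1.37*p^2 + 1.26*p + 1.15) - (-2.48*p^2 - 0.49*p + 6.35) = 3.85*p^2 + 1.75*p - 5.2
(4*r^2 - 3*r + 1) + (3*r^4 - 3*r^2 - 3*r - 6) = 3*r^4 + r^2 - 6*r - 5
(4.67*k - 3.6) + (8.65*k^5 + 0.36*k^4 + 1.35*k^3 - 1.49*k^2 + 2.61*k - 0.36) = 8.65*k^5 + 0.36*k^4 + 1.35*k^3 - 1.49*k^2 + 7.28*k - 3.96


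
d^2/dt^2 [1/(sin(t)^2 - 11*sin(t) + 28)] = (-4*sin(t)^4 + 33*sin(t)^3 - 3*sin(t)^2 - 374*sin(t) + 186)/(sin(t)^2 - 11*sin(t) + 28)^3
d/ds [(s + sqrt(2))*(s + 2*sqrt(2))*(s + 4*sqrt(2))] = 3*s^2 + 14*sqrt(2)*s + 28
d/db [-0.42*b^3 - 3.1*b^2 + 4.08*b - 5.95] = -1.26*b^2 - 6.2*b + 4.08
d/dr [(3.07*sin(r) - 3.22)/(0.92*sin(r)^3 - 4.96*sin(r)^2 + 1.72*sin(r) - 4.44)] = (-5.6488*sin(r)^3 + 24.1144*sin(r)^2 - 31.9424*sin(r) - 8.0924)*cos(r)/(0.8464*sin(r)^6 - 9.1264*sin(r)^5 + 27.7664*sin(r)^4 - 25.232*sin(r)^3 + 47.0032*sin(r)^2 - 15.2736*sin(r) + 19.7136)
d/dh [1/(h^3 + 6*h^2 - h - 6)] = (-3*h^2 - 12*h + 1)/(h^3 + 6*h^2 - h - 6)^2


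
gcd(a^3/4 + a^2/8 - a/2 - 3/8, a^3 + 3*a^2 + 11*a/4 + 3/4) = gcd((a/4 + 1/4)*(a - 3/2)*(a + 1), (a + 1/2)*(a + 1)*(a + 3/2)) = a + 1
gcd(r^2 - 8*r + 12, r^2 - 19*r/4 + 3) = 1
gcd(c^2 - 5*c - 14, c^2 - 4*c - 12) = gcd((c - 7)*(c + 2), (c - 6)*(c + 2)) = c + 2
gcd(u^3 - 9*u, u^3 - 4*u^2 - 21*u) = u^2 + 3*u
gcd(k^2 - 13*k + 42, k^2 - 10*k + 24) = k - 6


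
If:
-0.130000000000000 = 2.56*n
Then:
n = -0.05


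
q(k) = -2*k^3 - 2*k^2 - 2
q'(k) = -6*k^2 - 4*k = 2*k*(-3*k - 2)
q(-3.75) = 75.34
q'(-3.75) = -69.38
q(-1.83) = 3.56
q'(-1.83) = -12.77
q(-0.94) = -2.11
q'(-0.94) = -1.54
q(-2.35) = 12.91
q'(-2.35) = -23.74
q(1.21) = -8.47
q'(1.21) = -13.62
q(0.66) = -3.45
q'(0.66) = -5.25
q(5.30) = -355.93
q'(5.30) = -189.74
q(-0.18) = -2.05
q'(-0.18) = 0.53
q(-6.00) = 358.00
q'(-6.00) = -192.00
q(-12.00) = 3166.00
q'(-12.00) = -816.00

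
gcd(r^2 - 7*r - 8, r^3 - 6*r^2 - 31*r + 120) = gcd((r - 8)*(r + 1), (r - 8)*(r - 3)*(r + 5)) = r - 8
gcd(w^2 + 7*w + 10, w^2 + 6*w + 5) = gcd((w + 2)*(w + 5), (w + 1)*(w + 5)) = w + 5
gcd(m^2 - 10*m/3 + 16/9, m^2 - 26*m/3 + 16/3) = m - 2/3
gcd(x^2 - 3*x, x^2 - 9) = x - 3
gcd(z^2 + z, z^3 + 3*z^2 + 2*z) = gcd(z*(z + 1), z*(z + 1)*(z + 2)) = z^2 + z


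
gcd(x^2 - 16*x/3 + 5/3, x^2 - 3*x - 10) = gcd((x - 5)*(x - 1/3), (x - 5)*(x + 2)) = x - 5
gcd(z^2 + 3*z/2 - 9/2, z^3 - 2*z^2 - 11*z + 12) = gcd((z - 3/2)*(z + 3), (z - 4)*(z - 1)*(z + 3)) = z + 3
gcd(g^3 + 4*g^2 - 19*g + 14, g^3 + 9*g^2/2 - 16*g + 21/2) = g^2 + 6*g - 7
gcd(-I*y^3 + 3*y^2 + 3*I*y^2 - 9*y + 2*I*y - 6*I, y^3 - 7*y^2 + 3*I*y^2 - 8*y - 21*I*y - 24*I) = 1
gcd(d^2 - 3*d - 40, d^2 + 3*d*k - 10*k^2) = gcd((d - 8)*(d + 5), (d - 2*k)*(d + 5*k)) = 1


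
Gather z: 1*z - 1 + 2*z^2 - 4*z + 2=2*z^2 - 3*z + 1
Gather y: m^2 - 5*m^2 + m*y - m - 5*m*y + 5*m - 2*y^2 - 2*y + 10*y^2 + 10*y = -4*m^2 + 4*m + 8*y^2 + y*(8 - 4*m)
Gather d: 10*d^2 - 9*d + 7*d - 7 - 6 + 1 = 10*d^2 - 2*d - 12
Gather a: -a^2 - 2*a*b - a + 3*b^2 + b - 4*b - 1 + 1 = -a^2 + a*(-2*b - 1) + 3*b^2 - 3*b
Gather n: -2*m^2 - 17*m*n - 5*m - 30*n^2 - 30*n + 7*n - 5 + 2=-2*m^2 - 5*m - 30*n^2 + n*(-17*m - 23) - 3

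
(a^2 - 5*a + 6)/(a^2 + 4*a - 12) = (a - 3)/(a + 6)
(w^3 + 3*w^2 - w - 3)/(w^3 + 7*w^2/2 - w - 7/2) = 2*(w + 3)/(2*w + 7)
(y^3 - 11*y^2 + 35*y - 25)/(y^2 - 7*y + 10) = (y^2 - 6*y + 5)/(y - 2)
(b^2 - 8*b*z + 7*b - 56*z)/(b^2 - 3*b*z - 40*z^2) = (b + 7)/(b + 5*z)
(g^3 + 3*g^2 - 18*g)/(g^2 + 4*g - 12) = g*(g - 3)/(g - 2)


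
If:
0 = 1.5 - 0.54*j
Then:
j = 2.78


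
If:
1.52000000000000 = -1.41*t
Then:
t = -1.08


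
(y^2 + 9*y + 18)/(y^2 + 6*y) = (y + 3)/y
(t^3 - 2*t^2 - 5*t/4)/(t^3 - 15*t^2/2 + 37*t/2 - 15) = t*(2*t + 1)/(2*(t^2 - 5*t + 6))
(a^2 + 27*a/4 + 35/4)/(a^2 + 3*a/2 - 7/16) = 4*(a + 5)/(4*a - 1)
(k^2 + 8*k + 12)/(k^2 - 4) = (k + 6)/(k - 2)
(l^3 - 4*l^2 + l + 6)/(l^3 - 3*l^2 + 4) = (l - 3)/(l - 2)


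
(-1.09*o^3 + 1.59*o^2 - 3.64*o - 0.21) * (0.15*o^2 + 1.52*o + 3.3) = -0.1635*o^5 - 1.4183*o^4 - 1.7262*o^3 - 0.3173*o^2 - 12.3312*o - 0.693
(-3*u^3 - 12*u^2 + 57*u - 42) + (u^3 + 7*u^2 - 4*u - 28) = -2*u^3 - 5*u^2 + 53*u - 70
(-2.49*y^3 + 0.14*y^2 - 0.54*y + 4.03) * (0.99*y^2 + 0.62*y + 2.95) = -2.4651*y^5 - 1.4052*y^4 - 7.7933*y^3 + 4.0679*y^2 + 0.9056*y + 11.8885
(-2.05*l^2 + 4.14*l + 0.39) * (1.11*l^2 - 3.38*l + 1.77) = -2.2755*l^4 + 11.5244*l^3 - 17.1888*l^2 + 6.0096*l + 0.6903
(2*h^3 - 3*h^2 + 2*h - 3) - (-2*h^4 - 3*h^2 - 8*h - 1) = 2*h^4 + 2*h^3 + 10*h - 2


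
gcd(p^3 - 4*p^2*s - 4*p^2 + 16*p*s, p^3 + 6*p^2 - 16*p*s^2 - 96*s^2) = p - 4*s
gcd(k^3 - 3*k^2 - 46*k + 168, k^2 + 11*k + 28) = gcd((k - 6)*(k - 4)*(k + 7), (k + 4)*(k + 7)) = k + 7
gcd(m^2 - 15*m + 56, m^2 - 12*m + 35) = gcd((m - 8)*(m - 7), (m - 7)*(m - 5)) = m - 7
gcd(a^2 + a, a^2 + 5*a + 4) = a + 1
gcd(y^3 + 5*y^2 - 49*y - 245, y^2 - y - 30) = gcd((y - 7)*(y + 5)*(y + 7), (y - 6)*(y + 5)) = y + 5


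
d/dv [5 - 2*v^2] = -4*v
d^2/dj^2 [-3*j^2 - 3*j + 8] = -6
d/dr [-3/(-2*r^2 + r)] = 3*(1 - 4*r)/(r^2*(2*r - 1)^2)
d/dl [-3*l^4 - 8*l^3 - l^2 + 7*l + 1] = -12*l^3 - 24*l^2 - 2*l + 7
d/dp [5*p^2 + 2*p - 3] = 10*p + 2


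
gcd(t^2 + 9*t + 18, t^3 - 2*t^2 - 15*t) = t + 3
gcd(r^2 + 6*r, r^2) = r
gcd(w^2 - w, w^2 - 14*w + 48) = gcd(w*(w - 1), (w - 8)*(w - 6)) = 1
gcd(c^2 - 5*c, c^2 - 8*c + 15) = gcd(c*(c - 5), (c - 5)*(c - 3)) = c - 5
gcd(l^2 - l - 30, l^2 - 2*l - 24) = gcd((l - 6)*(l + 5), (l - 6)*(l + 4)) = l - 6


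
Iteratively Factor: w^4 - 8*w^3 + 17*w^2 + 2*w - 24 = (w - 4)*(w^3 - 4*w^2 + w + 6) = (w - 4)*(w + 1)*(w^2 - 5*w + 6) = (w - 4)*(w - 3)*(w + 1)*(w - 2)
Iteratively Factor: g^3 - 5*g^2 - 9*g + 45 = (g - 3)*(g^2 - 2*g - 15) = (g - 5)*(g - 3)*(g + 3)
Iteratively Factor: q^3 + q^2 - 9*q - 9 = (q + 1)*(q^2 - 9) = (q + 1)*(q + 3)*(q - 3)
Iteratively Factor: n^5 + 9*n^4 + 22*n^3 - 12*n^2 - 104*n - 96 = (n + 3)*(n^4 + 6*n^3 + 4*n^2 - 24*n - 32) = (n - 2)*(n + 3)*(n^3 + 8*n^2 + 20*n + 16) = (n - 2)*(n + 2)*(n + 3)*(n^2 + 6*n + 8) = (n - 2)*(n + 2)^2*(n + 3)*(n + 4)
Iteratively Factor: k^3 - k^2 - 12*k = (k)*(k^2 - k - 12) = k*(k - 4)*(k + 3)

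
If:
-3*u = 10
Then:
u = -10/3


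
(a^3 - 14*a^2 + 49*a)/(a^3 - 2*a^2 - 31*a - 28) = a*(a - 7)/(a^2 + 5*a + 4)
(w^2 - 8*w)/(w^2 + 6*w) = (w - 8)/(w + 6)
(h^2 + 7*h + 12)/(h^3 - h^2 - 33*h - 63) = (h + 4)/(h^2 - 4*h - 21)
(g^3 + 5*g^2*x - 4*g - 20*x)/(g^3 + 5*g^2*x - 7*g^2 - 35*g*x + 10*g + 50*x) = (g + 2)/(g - 5)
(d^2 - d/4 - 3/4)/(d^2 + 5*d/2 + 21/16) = 4*(d - 1)/(4*d + 7)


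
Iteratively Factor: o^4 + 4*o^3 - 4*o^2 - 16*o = (o + 2)*(o^3 + 2*o^2 - 8*o) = o*(o + 2)*(o^2 + 2*o - 8) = o*(o - 2)*(o + 2)*(o + 4)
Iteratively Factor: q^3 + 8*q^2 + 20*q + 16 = (q + 4)*(q^2 + 4*q + 4) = (q + 2)*(q + 4)*(q + 2)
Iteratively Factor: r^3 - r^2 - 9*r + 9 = (r - 3)*(r^2 + 2*r - 3) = (r - 3)*(r + 3)*(r - 1)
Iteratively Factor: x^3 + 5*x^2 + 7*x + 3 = (x + 1)*(x^2 + 4*x + 3) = (x + 1)^2*(x + 3)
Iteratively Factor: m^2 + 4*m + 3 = (m + 1)*(m + 3)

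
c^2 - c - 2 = (c - 2)*(c + 1)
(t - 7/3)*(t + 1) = t^2 - 4*t/3 - 7/3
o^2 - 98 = (o - 7*sqrt(2))*(o + 7*sqrt(2))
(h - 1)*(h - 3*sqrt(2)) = h^2 - 3*sqrt(2)*h - h + 3*sqrt(2)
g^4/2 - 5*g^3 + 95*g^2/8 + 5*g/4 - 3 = (g/2 + 1/4)*(g - 6)*(g - 4)*(g - 1/2)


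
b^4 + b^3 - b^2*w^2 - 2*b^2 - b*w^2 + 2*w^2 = (b - 1)*(b + 2)*(b - w)*(b + w)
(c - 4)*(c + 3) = c^2 - c - 12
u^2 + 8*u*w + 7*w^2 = (u + w)*(u + 7*w)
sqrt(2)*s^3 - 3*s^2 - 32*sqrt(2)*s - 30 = (s - 5*sqrt(2))*(s + 3*sqrt(2))*(sqrt(2)*s + 1)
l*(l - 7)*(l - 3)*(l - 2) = l^4 - 12*l^3 + 41*l^2 - 42*l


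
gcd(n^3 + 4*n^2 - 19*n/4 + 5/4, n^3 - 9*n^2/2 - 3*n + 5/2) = n - 1/2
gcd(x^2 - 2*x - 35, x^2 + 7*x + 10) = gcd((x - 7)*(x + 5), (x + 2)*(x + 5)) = x + 5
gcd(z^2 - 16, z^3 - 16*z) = z^2 - 16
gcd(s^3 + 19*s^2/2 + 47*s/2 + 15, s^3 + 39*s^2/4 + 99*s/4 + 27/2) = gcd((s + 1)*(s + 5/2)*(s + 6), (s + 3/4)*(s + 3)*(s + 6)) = s + 6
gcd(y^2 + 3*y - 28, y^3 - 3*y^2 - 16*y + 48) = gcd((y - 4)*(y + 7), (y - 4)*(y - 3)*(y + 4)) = y - 4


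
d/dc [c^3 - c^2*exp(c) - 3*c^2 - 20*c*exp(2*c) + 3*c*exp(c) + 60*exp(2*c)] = -c^2*exp(c) + 3*c^2 - 40*c*exp(2*c) + c*exp(c) - 6*c + 100*exp(2*c) + 3*exp(c)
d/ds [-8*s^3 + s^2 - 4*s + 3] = -24*s^2 + 2*s - 4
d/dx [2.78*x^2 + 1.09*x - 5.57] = 5.56*x + 1.09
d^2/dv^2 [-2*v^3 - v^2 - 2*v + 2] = -12*v - 2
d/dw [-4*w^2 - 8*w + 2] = -8*w - 8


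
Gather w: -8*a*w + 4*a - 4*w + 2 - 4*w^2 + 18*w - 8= 4*a - 4*w^2 + w*(14 - 8*a) - 6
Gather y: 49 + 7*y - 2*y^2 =-2*y^2 + 7*y + 49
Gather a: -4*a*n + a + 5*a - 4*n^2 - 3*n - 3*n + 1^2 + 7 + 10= a*(6 - 4*n) - 4*n^2 - 6*n + 18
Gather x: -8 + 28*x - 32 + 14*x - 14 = 42*x - 54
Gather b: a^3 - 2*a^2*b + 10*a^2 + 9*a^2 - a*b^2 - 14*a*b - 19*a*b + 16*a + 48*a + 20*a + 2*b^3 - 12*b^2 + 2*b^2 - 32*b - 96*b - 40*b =a^3 + 19*a^2 + 84*a + 2*b^3 + b^2*(-a - 10) + b*(-2*a^2 - 33*a - 168)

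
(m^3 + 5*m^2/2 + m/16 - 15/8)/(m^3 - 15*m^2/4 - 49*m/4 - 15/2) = (4*m^2 + 5*m - 6)/(4*(m^2 - 5*m - 6))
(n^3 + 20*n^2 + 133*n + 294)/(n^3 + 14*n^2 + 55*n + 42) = (n + 7)/(n + 1)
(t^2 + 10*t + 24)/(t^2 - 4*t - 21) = (t^2 + 10*t + 24)/(t^2 - 4*t - 21)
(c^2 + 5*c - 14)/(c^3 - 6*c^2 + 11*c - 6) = (c + 7)/(c^2 - 4*c + 3)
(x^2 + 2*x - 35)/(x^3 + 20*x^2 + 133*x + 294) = (x - 5)/(x^2 + 13*x + 42)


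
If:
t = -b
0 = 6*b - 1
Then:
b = 1/6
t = -1/6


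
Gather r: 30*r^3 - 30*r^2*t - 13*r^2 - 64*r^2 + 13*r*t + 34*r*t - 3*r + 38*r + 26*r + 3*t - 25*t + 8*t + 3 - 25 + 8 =30*r^3 + r^2*(-30*t - 77) + r*(47*t + 61) - 14*t - 14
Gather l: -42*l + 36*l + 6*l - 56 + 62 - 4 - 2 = 0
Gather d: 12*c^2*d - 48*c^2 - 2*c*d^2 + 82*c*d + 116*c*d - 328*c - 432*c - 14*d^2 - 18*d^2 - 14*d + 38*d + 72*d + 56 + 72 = -48*c^2 - 760*c + d^2*(-2*c - 32) + d*(12*c^2 + 198*c + 96) + 128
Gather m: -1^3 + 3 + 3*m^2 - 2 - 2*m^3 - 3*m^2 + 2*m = -2*m^3 + 2*m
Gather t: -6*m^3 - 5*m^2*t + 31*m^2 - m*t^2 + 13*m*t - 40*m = -6*m^3 + 31*m^2 - m*t^2 - 40*m + t*(-5*m^2 + 13*m)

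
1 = 1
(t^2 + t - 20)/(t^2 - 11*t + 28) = (t + 5)/(t - 7)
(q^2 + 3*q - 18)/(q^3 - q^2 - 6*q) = (q + 6)/(q*(q + 2))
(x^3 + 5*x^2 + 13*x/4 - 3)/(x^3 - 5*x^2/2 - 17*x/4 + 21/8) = 2*(x + 4)/(2*x - 7)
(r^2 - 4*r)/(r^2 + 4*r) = (r - 4)/(r + 4)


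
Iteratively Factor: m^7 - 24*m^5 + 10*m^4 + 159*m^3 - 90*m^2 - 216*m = (m + 3)*(m^6 - 3*m^5 - 15*m^4 + 55*m^3 - 6*m^2 - 72*m) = (m + 1)*(m + 3)*(m^5 - 4*m^4 - 11*m^3 + 66*m^2 - 72*m) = m*(m + 1)*(m + 3)*(m^4 - 4*m^3 - 11*m^2 + 66*m - 72) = m*(m + 1)*(m + 3)*(m + 4)*(m^3 - 8*m^2 + 21*m - 18) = m*(m - 3)*(m + 1)*(m + 3)*(m + 4)*(m^2 - 5*m + 6) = m*(m - 3)*(m - 2)*(m + 1)*(m + 3)*(m + 4)*(m - 3)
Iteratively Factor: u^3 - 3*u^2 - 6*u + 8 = (u - 1)*(u^2 - 2*u - 8) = (u - 1)*(u + 2)*(u - 4)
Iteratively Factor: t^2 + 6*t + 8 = (t + 4)*(t + 2)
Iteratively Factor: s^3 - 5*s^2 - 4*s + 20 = (s + 2)*(s^2 - 7*s + 10) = (s - 2)*(s + 2)*(s - 5)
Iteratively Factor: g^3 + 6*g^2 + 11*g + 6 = (g + 2)*(g^2 + 4*g + 3) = (g + 2)*(g + 3)*(g + 1)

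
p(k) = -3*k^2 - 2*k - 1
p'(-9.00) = 52.00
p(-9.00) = -226.00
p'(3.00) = -20.00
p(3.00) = -34.00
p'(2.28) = -15.68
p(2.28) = -21.16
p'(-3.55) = 19.30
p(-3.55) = -31.71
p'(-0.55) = 1.30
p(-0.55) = -0.81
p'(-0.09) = -1.46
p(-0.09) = -0.84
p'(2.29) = -15.74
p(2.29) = -21.31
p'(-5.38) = 30.28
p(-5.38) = -77.07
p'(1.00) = -8.00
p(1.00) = -6.00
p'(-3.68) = 20.08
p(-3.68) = -34.27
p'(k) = -6*k - 2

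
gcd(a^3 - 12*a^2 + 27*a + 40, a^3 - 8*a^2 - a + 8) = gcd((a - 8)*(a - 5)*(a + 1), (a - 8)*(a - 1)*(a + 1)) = a^2 - 7*a - 8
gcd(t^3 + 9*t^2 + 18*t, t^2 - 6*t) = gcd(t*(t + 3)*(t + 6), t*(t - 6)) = t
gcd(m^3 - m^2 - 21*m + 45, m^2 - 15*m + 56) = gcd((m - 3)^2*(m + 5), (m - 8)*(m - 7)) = 1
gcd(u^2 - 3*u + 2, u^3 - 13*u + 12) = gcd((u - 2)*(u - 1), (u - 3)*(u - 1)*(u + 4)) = u - 1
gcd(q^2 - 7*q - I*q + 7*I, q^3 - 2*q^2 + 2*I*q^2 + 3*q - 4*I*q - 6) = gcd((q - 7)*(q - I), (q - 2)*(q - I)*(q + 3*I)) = q - I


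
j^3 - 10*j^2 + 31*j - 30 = (j - 5)*(j - 3)*(j - 2)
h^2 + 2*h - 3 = (h - 1)*(h + 3)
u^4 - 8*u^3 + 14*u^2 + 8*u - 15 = (u - 5)*(u - 3)*(u - 1)*(u + 1)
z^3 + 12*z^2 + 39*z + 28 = (z + 1)*(z + 4)*(z + 7)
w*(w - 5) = w^2 - 5*w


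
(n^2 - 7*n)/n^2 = (n - 7)/n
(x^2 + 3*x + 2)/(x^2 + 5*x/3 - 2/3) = 3*(x + 1)/(3*x - 1)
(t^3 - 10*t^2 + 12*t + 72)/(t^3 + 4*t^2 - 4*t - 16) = (t^2 - 12*t + 36)/(t^2 + 2*t - 8)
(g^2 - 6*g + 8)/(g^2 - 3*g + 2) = (g - 4)/(g - 1)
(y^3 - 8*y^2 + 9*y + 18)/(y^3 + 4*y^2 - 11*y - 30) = (y^2 - 5*y - 6)/(y^2 + 7*y + 10)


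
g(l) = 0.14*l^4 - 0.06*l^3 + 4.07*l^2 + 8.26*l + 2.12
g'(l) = 0.56*l^3 - 0.18*l^2 + 8.14*l + 8.26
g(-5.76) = 255.15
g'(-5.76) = -151.62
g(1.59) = 26.20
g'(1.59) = 23.00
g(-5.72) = 249.13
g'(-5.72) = -148.99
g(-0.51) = -1.02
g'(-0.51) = 3.99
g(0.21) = 4.03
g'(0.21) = 9.97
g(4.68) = 190.93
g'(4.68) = 99.81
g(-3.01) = 27.26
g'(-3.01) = -33.14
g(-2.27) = 8.76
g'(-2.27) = -17.70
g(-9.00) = 1219.73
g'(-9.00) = -487.82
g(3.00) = 73.25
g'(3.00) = 46.18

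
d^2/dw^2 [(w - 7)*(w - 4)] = 2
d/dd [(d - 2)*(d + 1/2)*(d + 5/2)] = 3*d^2 + 2*d - 19/4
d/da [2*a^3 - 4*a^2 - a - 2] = 6*a^2 - 8*a - 1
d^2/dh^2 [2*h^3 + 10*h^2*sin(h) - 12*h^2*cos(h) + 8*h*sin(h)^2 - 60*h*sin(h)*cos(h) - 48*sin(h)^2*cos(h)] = -10*h^2*sin(h) + 12*h^2*cos(h) + 48*h*sin(h) + 120*h*sin(2*h) + 40*h*cos(h) + 16*h*cos(2*h) + 12*h + 20*sin(h) + 16*sin(2*h) - 12*cos(h) - 120*cos(2*h) - 108*cos(3*h)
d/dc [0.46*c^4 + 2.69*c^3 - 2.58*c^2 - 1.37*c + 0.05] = 1.84*c^3 + 8.07*c^2 - 5.16*c - 1.37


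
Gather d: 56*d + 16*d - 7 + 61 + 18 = 72*d + 72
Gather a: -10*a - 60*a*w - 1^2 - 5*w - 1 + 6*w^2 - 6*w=a*(-60*w - 10) + 6*w^2 - 11*w - 2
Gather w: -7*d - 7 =-7*d - 7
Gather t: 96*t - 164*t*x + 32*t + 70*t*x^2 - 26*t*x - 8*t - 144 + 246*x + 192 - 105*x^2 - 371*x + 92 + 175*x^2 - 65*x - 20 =t*(70*x^2 - 190*x + 120) + 70*x^2 - 190*x + 120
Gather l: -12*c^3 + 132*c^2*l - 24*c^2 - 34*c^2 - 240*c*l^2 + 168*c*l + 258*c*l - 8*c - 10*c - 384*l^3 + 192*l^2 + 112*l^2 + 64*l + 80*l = -12*c^3 - 58*c^2 - 18*c - 384*l^3 + l^2*(304 - 240*c) + l*(132*c^2 + 426*c + 144)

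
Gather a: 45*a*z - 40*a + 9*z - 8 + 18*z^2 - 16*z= a*(45*z - 40) + 18*z^2 - 7*z - 8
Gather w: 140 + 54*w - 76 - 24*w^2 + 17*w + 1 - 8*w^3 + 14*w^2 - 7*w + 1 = -8*w^3 - 10*w^2 + 64*w + 66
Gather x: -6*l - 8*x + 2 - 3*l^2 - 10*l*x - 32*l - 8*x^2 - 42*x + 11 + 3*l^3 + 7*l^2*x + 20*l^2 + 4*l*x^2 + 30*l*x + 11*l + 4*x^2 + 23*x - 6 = 3*l^3 + 17*l^2 - 27*l + x^2*(4*l - 4) + x*(7*l^2 + 20*l - 27) + 7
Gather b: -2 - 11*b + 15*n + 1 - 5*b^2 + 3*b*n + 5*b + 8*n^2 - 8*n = -5*b^2 + b*(3*n - 6) + 8*n^2 + 7*n - 1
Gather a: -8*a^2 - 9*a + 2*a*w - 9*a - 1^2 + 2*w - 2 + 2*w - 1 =-8*a^2 + a*(2*w - 18) + 4*w - 4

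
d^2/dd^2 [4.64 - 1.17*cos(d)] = 1.17*cos(d)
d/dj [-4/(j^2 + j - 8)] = 4*(2*j + 1)/(j^2 + j - 8)^2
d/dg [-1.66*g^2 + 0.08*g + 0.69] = 0.08 - 3.32*g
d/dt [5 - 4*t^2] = -8*t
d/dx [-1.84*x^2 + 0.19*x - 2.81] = 0.19 - 3.68*x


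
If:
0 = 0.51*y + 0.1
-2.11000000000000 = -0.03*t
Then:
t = 70.33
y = -0.20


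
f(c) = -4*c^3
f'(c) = -12*c^2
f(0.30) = -0.11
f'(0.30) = -1.08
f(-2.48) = 61.01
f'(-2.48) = -73.80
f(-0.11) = 0.01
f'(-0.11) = -0.15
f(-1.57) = 15.48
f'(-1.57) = -29.58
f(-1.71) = 20.00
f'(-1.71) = -35.09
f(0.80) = -2.05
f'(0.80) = -7.68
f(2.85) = -92.60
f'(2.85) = -97.47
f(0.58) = -0.78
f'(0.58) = -4.04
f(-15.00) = 13500.00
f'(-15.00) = -2700.00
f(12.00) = -6912.00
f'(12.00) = -1728.00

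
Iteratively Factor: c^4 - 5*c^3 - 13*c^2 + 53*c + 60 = (c + 3)*(c^3 - 8*c^2 + 11*c + 20) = (c - 4)*(c + 3)*(c^2 - 4*c - 5) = (c - 5)*(c - 4)*(c + 3)*(c + 1)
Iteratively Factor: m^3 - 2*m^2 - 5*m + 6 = (m + 2)*(m^2 - 4*m + 3) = (m - 3)*(m + 2)*(m - 1)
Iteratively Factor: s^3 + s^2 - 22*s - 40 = (s - 5)*(s^2 + 6*s + 8) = (s - 5)*(s + 2)*(s + 4)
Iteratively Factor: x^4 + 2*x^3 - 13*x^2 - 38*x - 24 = (x + 1)*(x^3 + x^2 - 14*x - 24) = (x - 4)*(x + 1)*(x^2 + 5*x + 6) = (x - 4)*(x + 1)*(x + 2)*(x + 3)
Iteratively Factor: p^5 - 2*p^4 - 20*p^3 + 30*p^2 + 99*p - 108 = (p - 1)*(p^4 - p^3 - 21*p^2 + 9*p + 108) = (p - 3)*(p - 1)*(p^3 + 2*p^2 - 15*p - 36) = (p - 3)*(p - 1)*(p + 3)*(p^2 - p - 12) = (p - 4)*(p - 3)*(p - 1)*(p + 3)*(p + 3)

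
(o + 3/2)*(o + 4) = o^2 + 11*o/2 + 6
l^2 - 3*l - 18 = (l - 6)*(l + 3)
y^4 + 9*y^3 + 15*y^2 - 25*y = y*(y - 1)*(y + 5)^2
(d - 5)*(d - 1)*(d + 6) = d^3 - 31*d + 30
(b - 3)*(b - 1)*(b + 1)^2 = b^4 - 2*b^3 - 4*b^2 + 2*b + 3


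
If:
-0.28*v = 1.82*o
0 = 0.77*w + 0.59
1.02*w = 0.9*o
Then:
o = -0.87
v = 5.64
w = -0.77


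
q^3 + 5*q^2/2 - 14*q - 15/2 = (q - 3)*(q + 1/2)*(q + 5)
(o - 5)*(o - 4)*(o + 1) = o^3 - 8*o^2 + 11*o + 20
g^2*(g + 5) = g^3 + 5*g^2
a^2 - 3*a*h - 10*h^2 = (a - 5*h)*(a + 2*h)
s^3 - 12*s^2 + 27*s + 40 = (s - 8)*(s - 5)*(s + 1)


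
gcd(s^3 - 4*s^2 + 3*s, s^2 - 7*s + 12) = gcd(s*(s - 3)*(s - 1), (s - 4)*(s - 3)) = s - 3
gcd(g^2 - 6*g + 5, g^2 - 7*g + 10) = g - 5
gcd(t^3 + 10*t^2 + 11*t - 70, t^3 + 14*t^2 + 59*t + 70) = t^2 + 12*t + 35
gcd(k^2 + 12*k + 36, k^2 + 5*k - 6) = k + 6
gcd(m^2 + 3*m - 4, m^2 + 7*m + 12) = m + 4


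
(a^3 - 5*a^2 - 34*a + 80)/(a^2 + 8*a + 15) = (a^2 - 10*a + 16)/(a + 3)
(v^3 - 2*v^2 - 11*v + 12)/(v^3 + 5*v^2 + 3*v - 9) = (v - 4)/(v + 3)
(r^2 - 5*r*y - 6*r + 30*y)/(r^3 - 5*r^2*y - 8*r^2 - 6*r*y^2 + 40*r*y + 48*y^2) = (r^2 - 5*r*y - 6*r + 30*y)/(r^3 - 5*r^2*y - 8*r^2 - 6*r*y^2 + 40*r*y + 48*y^2)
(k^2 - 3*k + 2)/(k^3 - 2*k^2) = (k - 1)/k^2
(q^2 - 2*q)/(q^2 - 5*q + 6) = q/(q - 3)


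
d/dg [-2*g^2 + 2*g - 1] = 2 - 4*g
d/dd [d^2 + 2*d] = 2*d + 2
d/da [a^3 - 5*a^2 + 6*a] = 3*a^2 - 10*a + 6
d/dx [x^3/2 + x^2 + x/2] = 3*x^2/2 + 2*x + 1/2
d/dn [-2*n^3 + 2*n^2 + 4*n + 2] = -6*n^2 + 4*n + 4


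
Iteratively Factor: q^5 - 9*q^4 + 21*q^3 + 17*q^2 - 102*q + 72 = (q - 1)*(q^4 - 8*q^3 + 13*q^2 + 30*q - 72) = (q - 3)*(q - 1)*(q^3 - 5*q^2 - 2*q + 24) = (q - 4)*(q - 3)*(q - 1)*(q^2 - q - 6) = (q - 4)*(q - 3)*(q - 1)*(q + 2)*(q - 3)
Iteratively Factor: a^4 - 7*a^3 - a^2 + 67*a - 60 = (a - 4)*(a^3 - 3*a^2 - 13*a + 15) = (a - 4)*(a - 1)*(a^2 - 2*a - 15) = (a - 5)*(a - 4)*(a - 1)*(a + 3)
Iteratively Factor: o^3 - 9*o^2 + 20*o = (o)*(o^2 - 9*o + 20) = o*(o - 5)*(o - 4)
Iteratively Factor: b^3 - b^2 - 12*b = (b + 3)*(b^2 - 4*b) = (b - 4)*(b + 3)*(b)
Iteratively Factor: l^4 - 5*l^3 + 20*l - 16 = (l - 4)*(l^3 - l^2 - 4*l + 4) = (l - 4)*(l + 2)*(l^2 - 3*l + 2) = (l - 4)*(l - 2)*(l + 2)*(l - 1)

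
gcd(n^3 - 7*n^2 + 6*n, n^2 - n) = n^2 - n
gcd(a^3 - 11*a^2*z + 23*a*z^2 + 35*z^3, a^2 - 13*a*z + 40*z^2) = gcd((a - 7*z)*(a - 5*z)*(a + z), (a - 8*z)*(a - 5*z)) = -a + 5*z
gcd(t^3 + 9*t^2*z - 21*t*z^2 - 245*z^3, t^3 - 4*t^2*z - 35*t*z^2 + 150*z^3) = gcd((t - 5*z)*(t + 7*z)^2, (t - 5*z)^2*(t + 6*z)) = -t + 5*z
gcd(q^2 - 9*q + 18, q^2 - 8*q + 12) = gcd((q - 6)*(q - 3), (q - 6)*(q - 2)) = q - 6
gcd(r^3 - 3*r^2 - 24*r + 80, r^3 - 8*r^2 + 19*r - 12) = r - 4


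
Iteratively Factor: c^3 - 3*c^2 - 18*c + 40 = (c - 2)*(c^2 - c - 20) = (c - 2)*(c + 4)*(c - 5)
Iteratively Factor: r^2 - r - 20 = (r + 4)*(r - 5)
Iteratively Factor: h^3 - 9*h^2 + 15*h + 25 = (h - 5)*(h^2 - 4*h - 5) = (h - 5)^2*(h + 1)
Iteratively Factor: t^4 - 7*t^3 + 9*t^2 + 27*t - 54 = (t - 3)*(t^3 - 4*t^2 - 3*t + 18) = (t - 3)^2*(t^2 - t - 6) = (t - 3)^3*(t + 2)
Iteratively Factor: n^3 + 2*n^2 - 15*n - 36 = (n + 3)*(n^2 - n - 12) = (n - 4)*(n + 3)*(n + 3)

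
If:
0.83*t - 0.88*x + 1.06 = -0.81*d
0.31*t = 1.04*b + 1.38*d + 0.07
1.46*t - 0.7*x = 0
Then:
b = 1.66915954415954 - 0.646777309448542*x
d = 0.595129375951294*x - 1.30864197530864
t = 0.479452054794521*x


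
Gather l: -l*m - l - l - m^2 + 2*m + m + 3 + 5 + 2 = l*(-m - 2) - m^2 + 3*m + 10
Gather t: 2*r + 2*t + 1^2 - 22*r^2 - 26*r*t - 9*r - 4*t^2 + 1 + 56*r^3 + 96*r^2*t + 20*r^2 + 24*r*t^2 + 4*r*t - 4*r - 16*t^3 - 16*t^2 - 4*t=56*r^3 - 2*r^2 - 11*r - 16*t^3 + t^2*(24*r - 20) + t*(96*r^2 - 22*r - 2) + 2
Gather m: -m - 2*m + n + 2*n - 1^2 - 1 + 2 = -3*m + 3*n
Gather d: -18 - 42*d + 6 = -42*d - 12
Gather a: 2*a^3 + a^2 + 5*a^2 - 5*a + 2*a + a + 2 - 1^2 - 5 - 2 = 2*a^3 + 6*a^2 - 2*a - 6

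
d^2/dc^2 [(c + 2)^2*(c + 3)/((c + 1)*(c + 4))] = 4*(c^3 + 6*c^2 + 18*c + 22)/(c^6 + 15*c^5 + 87*c^4 + 245*c^3 + 348*c^2 + 240*c + 64)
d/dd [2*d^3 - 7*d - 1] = 6*d^2 - 7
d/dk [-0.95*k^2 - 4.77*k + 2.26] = -1.9*k - 4.77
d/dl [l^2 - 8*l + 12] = 2*l - 8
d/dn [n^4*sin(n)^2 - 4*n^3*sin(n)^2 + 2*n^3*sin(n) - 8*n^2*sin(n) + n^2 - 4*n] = n^4*sin(2*n) + 4*n^3*sin(n)^2 - 4*n^3*sin(2*n) + 2*n^3*cos(n) - 12*n^2*sin(n)^2 + 6*n^2*sin(n) - 8*n^2*cos(n) - 16*n*sin(n) + 2*n - 4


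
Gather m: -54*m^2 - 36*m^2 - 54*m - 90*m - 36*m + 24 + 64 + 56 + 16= -90*m^2 - 180*m + 160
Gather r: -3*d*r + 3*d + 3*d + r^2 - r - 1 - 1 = 6*d + r^2 + r*(-3*d - 1) - 2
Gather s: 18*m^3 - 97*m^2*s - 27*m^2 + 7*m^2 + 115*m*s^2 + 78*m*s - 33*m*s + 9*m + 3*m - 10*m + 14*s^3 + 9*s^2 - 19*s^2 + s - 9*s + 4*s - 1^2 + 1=18*m^3 - 20*m^2 + 2*m + 14*s^3 + s^2*(115*m - 10) + s*(-97*m^2 + 45*m - 4)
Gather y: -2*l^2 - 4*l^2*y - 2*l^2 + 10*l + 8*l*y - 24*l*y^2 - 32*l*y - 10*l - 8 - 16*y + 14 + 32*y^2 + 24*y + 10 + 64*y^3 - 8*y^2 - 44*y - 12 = -4*l^2 + 64*y^3 + y^2*(24 - 24*l) + y*(-4*l^2 - 24*l - 36) + 4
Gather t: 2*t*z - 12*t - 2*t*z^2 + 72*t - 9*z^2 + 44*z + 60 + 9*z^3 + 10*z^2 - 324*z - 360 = t*(-2*z^2 + 2*z + 60) + 9*z^3 + z^2 - 280*z - 300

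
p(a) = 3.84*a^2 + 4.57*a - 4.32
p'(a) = 7.68*a + 4.57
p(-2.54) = 8.85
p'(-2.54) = -14.94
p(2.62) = 34.01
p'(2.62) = 24.69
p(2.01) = 20.38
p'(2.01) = 20.01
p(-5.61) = 90.90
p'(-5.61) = -38.51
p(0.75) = 1.27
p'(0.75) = 10.33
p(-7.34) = 169.02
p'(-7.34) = -51.80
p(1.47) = 10.70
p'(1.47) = 15.86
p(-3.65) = 30.16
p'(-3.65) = -23.46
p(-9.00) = 265.59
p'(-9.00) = -64.55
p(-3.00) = 16.53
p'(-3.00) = -18.47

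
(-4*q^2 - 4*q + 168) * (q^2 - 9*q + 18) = -4*q^4 + 32*q^3 + 132*q^2 - 1584*q + 3024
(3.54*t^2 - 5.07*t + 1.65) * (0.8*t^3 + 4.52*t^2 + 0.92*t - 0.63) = 2.832*t^5 + 11.9448*t^4 - 18.3396*t^3 + 0.563399999999999*t^2 + 4.7121*t - 1.0395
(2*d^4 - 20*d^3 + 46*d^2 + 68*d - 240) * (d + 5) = 2*d^5 - 10*d^4 - 54*d^3 + 298*d^2 + 100*d - 1200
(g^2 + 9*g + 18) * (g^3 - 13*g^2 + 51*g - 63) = g^5 - 4*g^4 - 48*g^3 + 162*g^2 + 351*g - 1134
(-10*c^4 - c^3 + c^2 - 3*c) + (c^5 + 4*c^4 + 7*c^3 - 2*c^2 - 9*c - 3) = c^5 - 6*c^4 + 6*c^3 - c^2 - 12*c - 3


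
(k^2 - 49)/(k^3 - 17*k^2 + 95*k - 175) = (k + 7)/(k^2 - 10*k + 25)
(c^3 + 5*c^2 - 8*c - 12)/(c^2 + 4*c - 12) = c + 1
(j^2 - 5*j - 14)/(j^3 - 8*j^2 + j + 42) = 1/(j - 3)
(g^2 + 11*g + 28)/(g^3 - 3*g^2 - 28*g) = (g + 7)/(g*(g - 7))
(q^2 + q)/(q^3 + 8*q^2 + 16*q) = (q + 1)/(q^2 + 8*q + 16)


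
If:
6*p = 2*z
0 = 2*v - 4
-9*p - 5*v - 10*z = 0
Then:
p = -10/39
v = 2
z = -10/13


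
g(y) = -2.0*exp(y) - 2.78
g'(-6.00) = 0.00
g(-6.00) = -2.78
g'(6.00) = -806.86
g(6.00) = -809.64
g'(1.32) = -7.49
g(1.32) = -10.27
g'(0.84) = -4.63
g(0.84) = -7.41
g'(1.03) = -5.60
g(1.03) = -8.38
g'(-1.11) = -0.66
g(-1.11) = -3.44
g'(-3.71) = -0.05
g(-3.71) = -2.83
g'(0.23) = -2.52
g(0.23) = -5.30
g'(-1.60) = -0.40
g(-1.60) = -3.18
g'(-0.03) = -1.94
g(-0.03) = -4.72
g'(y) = -2.0*exp(y)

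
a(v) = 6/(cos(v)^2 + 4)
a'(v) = 12*sin(v)*cos(v)/(cos(v)^2 + 4)^2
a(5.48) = 1.34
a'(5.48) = -0.30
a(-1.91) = 1.46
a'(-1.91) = 0.22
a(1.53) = 1.50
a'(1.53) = 0.03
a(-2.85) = 1.22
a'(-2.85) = 0.14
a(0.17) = 1.21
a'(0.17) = 0.08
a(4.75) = 1.50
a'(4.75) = -0.03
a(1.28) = 1.47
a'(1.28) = 0.20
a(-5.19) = 1.42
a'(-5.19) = 0.28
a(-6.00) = 1.22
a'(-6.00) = 0.13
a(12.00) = 1.27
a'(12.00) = -0.24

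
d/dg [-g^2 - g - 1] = -2*g - 1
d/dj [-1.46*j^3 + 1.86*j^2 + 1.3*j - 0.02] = -4.38*j^2 + 3.72*j + 1.3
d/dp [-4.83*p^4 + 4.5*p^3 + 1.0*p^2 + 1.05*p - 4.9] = -19.32*p^3 + 13.5*p^2 + 2.0*p + 1.05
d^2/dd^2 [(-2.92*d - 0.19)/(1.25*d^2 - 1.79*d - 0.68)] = ((2.5*d - 1.79)*(2.92*d + 0.19)*(5.0*d - 3.58) + (21.9*d - 9.9786)*(-1.25*d^2 + 1.79*d + 0.68))/(-1.25*d^2 + 1.79*d + 0.68)^3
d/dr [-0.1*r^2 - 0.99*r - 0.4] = -0.2*r - 0.99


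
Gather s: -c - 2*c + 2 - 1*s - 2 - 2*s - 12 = -3*c - 3*s - 12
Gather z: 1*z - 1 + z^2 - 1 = z^2 + z - 2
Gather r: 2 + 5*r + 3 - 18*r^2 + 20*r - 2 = -18*r^2 + 25*r + 3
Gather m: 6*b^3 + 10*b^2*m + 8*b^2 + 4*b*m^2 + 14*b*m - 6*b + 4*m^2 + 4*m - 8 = 6*b^3 + 8*b^2 - 6*b + m^2*(4*b + 4) + m*(10*b^2 + 14*b + 4) - 8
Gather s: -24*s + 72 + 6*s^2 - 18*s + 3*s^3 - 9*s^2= 3*s^3 - 3*s^2 - 42*s + 72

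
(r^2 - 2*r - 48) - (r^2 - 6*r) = 4*r - 48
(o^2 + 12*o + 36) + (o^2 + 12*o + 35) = 2*o^2 + 24*o + 71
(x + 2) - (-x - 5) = 2*x + 7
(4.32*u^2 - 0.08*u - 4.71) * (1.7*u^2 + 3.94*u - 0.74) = 7.344*u^4 + 16.8848*u^3 - 11.519*u^2 - 18.4982*u + 3.4854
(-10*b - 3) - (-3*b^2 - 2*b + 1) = 3*b^2 - 8*b - 4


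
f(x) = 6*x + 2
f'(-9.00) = 6.00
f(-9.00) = -52.00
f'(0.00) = 6.00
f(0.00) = 2.00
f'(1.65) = 6.00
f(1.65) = 11.90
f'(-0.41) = 6.00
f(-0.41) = -0.46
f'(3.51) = 6.00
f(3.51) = 23.06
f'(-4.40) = 6.00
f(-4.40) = -24.40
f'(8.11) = 6.00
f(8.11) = 50.66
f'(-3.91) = 6.00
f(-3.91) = -21.46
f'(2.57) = 6.00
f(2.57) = 17.42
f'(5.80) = 6.00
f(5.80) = 36.80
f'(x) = 6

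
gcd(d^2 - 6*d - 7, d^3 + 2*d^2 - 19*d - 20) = d + 1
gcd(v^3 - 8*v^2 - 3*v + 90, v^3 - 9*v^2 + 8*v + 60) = v^2 - 11*v + 30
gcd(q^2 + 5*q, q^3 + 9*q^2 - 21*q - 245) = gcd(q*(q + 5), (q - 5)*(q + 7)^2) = 1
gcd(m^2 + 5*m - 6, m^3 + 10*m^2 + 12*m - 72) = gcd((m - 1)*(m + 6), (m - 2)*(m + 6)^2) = m + 6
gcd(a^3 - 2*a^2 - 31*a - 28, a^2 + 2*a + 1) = a + 1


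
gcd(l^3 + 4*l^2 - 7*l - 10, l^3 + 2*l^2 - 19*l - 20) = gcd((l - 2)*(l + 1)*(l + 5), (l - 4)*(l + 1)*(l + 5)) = l^2 + 6*l + 5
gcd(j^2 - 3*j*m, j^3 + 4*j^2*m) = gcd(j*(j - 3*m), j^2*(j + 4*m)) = j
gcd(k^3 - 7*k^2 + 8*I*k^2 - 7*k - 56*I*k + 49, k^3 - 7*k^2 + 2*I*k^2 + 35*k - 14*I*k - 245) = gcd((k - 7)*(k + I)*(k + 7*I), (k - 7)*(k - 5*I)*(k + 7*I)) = k^2 + k*(-7 + 7*I) - 49*I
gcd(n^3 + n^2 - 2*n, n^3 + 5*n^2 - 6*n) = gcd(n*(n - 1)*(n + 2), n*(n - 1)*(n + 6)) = n^2 - n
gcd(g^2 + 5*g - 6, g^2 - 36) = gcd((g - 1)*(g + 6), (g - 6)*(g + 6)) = g + 6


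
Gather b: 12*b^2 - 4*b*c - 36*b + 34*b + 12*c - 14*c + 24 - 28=12*b^2 + b*(-4*c - 2) - 2*c - 4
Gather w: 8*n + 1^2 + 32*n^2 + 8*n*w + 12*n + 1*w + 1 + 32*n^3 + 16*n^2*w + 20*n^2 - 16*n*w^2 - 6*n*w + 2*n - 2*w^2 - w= 32*n^3 + 52*n^2 + 22*n + w^2*(-16*n - 2) + w*(16*n^2 + 2*n) + 2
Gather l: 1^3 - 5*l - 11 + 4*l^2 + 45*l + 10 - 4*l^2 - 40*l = 0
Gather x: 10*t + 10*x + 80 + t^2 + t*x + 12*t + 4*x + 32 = t^2 + 22*t + x*(t + 14) + 112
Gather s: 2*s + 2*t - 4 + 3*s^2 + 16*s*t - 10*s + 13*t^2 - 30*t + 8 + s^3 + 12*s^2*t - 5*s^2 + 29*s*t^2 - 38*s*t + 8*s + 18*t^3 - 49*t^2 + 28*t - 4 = s^3 + s^2*(12*t - 2) + s*(29*t^2 - 22*t) + 18*t^3 - 36*t^2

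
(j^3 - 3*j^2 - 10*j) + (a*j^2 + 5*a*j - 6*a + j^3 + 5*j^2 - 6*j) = a*j^2 + 5*a*j - 6*a + 2*j^3 + 2*j^2 - 16*j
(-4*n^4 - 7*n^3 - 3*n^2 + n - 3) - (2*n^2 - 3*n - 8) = -4*n^4 - 7*n^3 - 5*n^2 + 4*n + 5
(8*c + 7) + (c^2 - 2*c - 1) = c^2 + 6*c + 6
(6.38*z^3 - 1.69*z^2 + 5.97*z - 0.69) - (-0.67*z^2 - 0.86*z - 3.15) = 6.38*z^3 - 1.02*z^2 + 6.83*z + 2.46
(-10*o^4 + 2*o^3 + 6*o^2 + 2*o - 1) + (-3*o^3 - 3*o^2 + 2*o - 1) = -10*o^4 - o^3 + 3*o^2 + 4*o - 2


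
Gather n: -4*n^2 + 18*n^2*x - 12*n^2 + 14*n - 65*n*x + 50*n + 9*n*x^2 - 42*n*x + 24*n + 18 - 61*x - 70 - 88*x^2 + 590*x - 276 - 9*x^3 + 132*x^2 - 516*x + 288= n^2*(18*x - 16) + n*(9*x^2 - 107*x + 88) - 9*x^3 + 44*x^2 + 13*x - 40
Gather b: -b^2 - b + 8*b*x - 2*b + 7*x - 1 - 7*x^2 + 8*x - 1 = -b^2 + b*(8*x - 3) - 7*x^2 + 15*x - 2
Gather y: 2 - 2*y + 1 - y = 3 - 3*y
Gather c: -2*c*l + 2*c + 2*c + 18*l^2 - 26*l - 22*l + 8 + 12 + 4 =c*(4 - 2*l) + 18*l^2 - 48*l + 24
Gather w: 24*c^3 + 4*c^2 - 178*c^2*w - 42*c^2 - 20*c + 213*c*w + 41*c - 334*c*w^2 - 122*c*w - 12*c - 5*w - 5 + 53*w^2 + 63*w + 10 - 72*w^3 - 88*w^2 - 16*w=24*c^3 - 38*c^2 + 9*c - 72*w^3 + w^2*(-334*c - 35) + w*(-178*c^2 + 91*c + 42) + 5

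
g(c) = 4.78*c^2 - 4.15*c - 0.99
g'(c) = 9.56*c - 4.15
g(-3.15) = 59.51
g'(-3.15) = -34.26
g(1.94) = 8.95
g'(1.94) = 14.40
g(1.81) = 7.16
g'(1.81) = 13.15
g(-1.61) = 18.08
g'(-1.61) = -19.54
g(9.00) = 348.84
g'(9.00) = 81.89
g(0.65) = -1.67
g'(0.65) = 2.06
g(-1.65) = 18.87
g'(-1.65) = -19.92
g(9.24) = 368.77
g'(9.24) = 84.18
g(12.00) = 637.53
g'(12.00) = 110.57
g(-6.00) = 195.99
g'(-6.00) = -61.51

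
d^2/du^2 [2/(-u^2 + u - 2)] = 4*(u^2 - u - (2*u - 1)^2 + 2)/(u^2 - u + 2)^3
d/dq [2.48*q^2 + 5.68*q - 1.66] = 4.96*q + 5.68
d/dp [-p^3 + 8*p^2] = p*(16 - 3*p)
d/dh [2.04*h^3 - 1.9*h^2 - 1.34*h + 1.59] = 6.12*h^2 - 3.8*h - 1.34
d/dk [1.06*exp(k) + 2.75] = 1.06*exp(k)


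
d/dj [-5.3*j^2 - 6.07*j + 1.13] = -10.6*j - 6.07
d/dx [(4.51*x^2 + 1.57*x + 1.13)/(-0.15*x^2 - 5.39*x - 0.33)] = (-24.0734*x^2 - 2.6376*x + 5.5726)/(0.0225*x^4 + 1.617*x^3 + 29.1511*x^2 + 3.5574*x + 0.1089)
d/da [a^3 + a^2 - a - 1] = 3*a^2 + 2*a - 1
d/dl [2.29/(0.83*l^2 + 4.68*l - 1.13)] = (-3.8014*l - 10.7172)/(0.83*l^2 + 4.68*l - 1.13)^2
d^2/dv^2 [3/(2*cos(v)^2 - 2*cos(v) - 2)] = 3*(4*sin(v)^4 - 7*sin(v)^2 + 11*cos(v)/4 - 3*cos(3*v)/4 - 1)/(2*(sin(v)^2 + cos(v))^3)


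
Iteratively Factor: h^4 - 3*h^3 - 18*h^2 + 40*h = (h + 4)*(h^3 - 7*h^2 + 10*h) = (h - 5)*(h + 4)*(h^2 - 2*h) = (h - 5)*(h - 2)*(h + 4)*(h)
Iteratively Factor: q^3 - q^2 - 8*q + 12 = (q + 3)*(q^2 - 4*q + 4) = (q - 2)*(q + 3)*(q - 2)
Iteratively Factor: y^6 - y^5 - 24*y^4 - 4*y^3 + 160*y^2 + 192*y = (y + 3)*(y^5 - 4*y^4 - 12*y^3 + 32*y^2 + 64*y) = (y - 4)*(y + 3)*(y^4 - 12*y^2 - 16*y) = (y - 4)*(y + 2)*(y + 3)*(y^3 - 2*y^2 - 8*y) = (y - 4)^2*(y + 2)*(y + 3)*(y^2 + 2*y) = (y - 4)^2*(y + 2)^2*(y + 3)*(y)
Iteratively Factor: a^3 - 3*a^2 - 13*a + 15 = (a + 3)*(a^2 - 6*a + 5) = (a - 5)*(a + 3)*(a - 1)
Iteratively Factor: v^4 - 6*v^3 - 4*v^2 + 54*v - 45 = (v - 5)*(v^3 - v^2 - 9*v + 9) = (v - 5)*(v + 3)*(v^2 - 4*v + 3) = (v - 5)*(v - 3)*(v + 3)*(v - 1)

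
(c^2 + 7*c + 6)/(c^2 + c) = (c + 6)/c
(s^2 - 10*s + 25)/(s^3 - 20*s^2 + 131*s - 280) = (s - 5)/(s^2 - 15*s + 56)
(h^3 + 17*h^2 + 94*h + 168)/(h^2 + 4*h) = h + 13 + 42/h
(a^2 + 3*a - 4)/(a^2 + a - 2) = (a + 4)/(a + 2)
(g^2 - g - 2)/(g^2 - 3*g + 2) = (g + 1)/(g - 1)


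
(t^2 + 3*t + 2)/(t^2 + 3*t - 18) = (t^2 + 3*t + 2)/(t^2 + 3*t - 18)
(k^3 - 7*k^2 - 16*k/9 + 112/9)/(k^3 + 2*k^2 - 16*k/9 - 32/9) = (k - 7)/(k + 2)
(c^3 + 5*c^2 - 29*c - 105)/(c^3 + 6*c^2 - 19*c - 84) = (c - 5)/(c - 4)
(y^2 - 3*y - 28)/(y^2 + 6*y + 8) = (y - 7)/(y + 2)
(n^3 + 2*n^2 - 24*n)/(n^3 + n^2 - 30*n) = (n - 4)/(n - 5)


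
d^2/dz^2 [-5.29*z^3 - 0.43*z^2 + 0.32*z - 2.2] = -31.74*z - 0.86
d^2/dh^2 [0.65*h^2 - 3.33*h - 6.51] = 1.30000000000000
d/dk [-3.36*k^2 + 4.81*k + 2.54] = 4.81 - 6.72*k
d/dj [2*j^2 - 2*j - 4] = 4*j - 2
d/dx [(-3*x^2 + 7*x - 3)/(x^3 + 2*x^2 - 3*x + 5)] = (3*x^4 - 14*x^3 + 4*x^2 - 18*x + 26)/(x^6 + 4*x^5 - 2*x^4 - 2*x^3 + 29*x^2 - 30*x + 25)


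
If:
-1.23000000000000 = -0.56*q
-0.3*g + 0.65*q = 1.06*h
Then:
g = 4.75892857142857 - 3.53333333333333*h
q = 2.20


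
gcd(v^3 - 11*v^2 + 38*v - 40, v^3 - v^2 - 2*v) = v - 2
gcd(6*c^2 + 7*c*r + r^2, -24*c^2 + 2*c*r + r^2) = 6*c + r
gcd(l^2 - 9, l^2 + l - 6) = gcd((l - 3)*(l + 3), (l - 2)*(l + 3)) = l + 3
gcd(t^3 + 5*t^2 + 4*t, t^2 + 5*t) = t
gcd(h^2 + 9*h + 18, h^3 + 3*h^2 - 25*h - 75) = h + 3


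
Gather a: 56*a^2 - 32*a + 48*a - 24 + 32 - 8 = 56*a^2 + 16*a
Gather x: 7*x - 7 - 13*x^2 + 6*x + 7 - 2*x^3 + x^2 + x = -2*x^3 - 12*x^2 + 14*x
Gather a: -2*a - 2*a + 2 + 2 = 4 - 4*a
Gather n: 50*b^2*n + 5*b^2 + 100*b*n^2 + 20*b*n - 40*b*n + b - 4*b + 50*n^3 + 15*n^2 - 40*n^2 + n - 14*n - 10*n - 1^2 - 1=5*b^2 - 3*b + 50*n^3 + n^2*(100*b - 25) + n*(50*b^2 - 20*b - 23) - 2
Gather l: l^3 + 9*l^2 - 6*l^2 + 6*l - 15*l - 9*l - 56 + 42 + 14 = l^3 + 3*l^2 - 18*l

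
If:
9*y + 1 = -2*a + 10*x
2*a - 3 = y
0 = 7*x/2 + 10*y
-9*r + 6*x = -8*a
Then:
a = 391/270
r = 1804/1215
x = 8/27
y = -14/135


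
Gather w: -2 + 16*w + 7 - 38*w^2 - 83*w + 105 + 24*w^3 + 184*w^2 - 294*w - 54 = 24*w^3 + 146*w^2 - 361*w + 56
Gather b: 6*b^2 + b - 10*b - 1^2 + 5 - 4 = 6*b^2 - 9*b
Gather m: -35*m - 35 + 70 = 35 - 35*m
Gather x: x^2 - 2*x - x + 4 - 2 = x^2 - 3*x + 2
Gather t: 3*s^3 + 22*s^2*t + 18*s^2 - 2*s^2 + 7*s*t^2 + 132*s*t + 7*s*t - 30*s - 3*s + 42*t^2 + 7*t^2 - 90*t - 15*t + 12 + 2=3*s^3 + 16*s^2 - 33*s + t^2*(7*s + 49) + t*(22*s^2 + 139*s - 105) + 14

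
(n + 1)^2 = n^2 + 2*n + 1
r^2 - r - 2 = (r - 2)*(r + 1)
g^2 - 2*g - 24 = (g - 6)*(g + 4)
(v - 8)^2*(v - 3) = v^3 - 19*v^2 + 112*v - 192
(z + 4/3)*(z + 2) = z^2 + 10*z/3 + 8/3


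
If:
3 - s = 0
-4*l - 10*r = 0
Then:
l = -5*r/2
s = 3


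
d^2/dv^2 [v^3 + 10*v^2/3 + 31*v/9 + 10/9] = 6*v + 20/3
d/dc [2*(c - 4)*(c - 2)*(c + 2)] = 6*c^2 - 16*c - 8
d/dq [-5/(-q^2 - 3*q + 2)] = 5*(-2*q - 3)/(q^2 + 3*q - 2)^2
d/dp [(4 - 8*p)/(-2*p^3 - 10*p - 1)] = 8*(2*p^3 + 10*p - (2*p - 1)*(3*p^2 + 5) + 1)/(2*p^3 + 10*p + 1)^2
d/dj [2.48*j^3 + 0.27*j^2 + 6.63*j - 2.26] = 7.44*j^2 + 0.54*j + 6.63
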